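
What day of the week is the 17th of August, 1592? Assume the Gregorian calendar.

Doomsday rule: the anchor day for the 1500s is Wednesday. For year 92: 92÷12 = 7 r 8, and 8÷4 = 2, so 7+8+2 = 17.
Wednesday + 17 ≡ Saturday — that's 1592's doomsday.
In August the doomsday date is Aug 8.
Aug 17 is 9 days after Aug 8; 9 mod 7 = 2, so Saturday + 2 = Monday.

Monday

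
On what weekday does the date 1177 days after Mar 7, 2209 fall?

First find the weekday of Mar 7, 2209. Doomsday rule: the anchor day for the 2200s is Friday. For year 09: 9÷12 = 0 r 9, and 9÷4 = 2, so 0+9+2 = 11.
Friday + 11 ≡ Tuesday — that's 2209's doomsday.
In March the doomsday date is Mar 14.
Mar 7 is 7 days before Mar 14; 7 mod 7 = 0, so Tuesday − 0 = Tuesday.
1177 mod 7 = 1, so 1177 days after a Tuesday is Tuesday + 1 = Wednesday.

Wednesday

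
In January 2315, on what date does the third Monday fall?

January 18, 2315

January 1, 2315 is a Friday.
The first Monday is therefore January 4 (3 days later).
The third Monday is 4 + 2×7 = January 18.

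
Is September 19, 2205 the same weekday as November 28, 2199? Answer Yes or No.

Yes

From Nov 28, 2199 to Sep 19, 2205 is 2121 days.
2121 mod 7 = 0, so they are the same weekday.
(Nov 28, 2199 is a Thursday; Sep 19, 2205 is a Thursday.)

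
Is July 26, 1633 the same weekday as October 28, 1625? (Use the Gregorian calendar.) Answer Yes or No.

From Oct 28, 1625 to Jul 26, 1633 is 2828 days.
2828 mod 7 = 0, so they are the same weekday.
(Oct 28, 1625 is a Tuesday; Jul 26, 1633 is a Tuesday.)

Yes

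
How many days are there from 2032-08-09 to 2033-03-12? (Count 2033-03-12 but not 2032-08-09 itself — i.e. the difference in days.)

215

Aug 9, 2032 → Sep 9, 2032: 31 days (August has 31).
Sep 9, 2032 → Oct 9, 2032: 30 days (September has 30).
Oct 9, 2032 → Nov 9, 2032: 31 days (October has 31).
Nov 9, 2032 → Dec 9, 2032: 30 days (November has 30).
Dec 9, 2032 → Jan 9, 2033: 31 days (December has 31).
Jan 9, 2033 → Feb 9, 2033: 31 days (January has 31).
Feb 9, 2033 → Mar 9, 2033: 28 days (February has 28).
Mar 9, 2033 → Mar 12, 2033: 3 days.
Total: 215 days.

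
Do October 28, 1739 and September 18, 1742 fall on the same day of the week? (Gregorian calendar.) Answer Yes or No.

No

From Oct 28, 1739 to Sep 18, 1742 is 1056 days.
1056 mod 7 = 6, so they are different weekdays.
(Oct 28, 1739 is a Wednesday; Sep 18, 1742 is a Tuesday.)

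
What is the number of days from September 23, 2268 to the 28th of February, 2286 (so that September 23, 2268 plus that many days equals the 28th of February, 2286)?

Sep 23, 2268 → Sep 23, 2269: 365 days.
Sep 23, 2269 → Sep 23, 2270: 365 days.
Sep 23, 2270 → Sep 23, 2271: 365 days.
Sep 23, 2271 → Sep 23, 2272: 366 days (Feb 29, 2272 is in that span).
Sep 23, 2272 → Sep 23, 2273: 365 days.
Sep 23, 2273 → Sep 23, 2274: 365 days.
Sep 23, 2274 → Sep 23, 2275: 365 days.
Sep 23, 2275 → Sep 23, 2276: 366 days (Feb 29, 2276 is in that span).
Sep 23, 2276 → Sep 23, 2277: 365 days.
Sep 23, 2277 → Sep 23, 2278: 365 days.
Sep 23, 2278 → Sep 23, 2279: 365 days.
Sep 23, 2279 → Sep 23, 2280: 366 days (Feb 29, 2280 is in that span).
Sep 23, 2280 → Sep 23, 2281: 365 days.
Sep 23, 2281 → Sep 23, 2282: 365 days.
Sep 23, 2282 → Sep 23, 2283: 365 days.
Sep 23, 2283 → Sep 23, 2284: 366 days (Feb 29, 2284 is in that span).
Sep 23, 2284 → Sep 23, 2285: 365 days.
Sep 23, 2285 → Oct 23, 2285: 30 days (September has 30).
Oct 23, 2285 → Nov 23, 2285: 31 days (October has 31).
Nov 23, 2285 → Dec 23, 2285: 30 days (November has 30).
Dec 23, 2285 → Jan 23, 2286: 31 days (December has 31).
Jan 23, 2286 → Feb 23, 2286: 31 days (January has 31).
Feb 23, 2286 → Feb 28, 2286: 5 days.
Total: 6367 days.

6367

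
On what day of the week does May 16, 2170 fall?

January 1, 2170 is a Monday.
Jan 1, 2170 → Feb 1, 2170: 31 days (January has 31).
Feb 1, 2170 → Mar 1, 2170: 28 days (February has 28).
Mar 1, 2170 → Apr 1, 2170: 31 days (March has 31).
Apr 1, 2170 → May 1, 2170: 30 days (April has 30).
May 1, 2170 → May 16, 2170: 15 days.
Total: 135 days.
135 mod 7 = 2, so Monday + 2 = Wednesday.

Wednesday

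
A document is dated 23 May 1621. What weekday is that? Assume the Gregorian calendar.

Doomsday rule: the anchor day for the 1600s is Tuesday. For year 21: 21÷12 = 1 r 9, and 9÷4 = 2, so 1+9+2 = 12.
Tuesday + 12 ≡ Sunday — that's 1621's doomsday.
In May the doomsday date is May 9.
May 23 is 14 days after May 9; 14 mod 7 = 0, so Sunday + 0 = Sunday.

Sunday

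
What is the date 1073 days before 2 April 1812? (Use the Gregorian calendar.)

April 25, 1809

−366 (one year; includes Feb 29, 1812) → Apr 2, 1811 (707 left).
−365 (one year) → Apr 2, 1810 (342 left).
−2 → Mar 31, 1810 (end of Mar, 31 days; 340 left).
−31 → Feb 28, 1810 (end of Feb, 28 days; 309 left).
−28 → Jan 31, 1810 (end of Jan, 31 days; 281 left).
−31 → Dec 31, 1809 (end of Dec, 31 days; 250 left).
−31 → Nov 30, 1809 (end of Nov, 30 days; 219 left).
−30 → Oct 31, 1809 (end of Oct, 31 days; 189 left).
−31 → Sep 30, 1809 (end of Sep, 30 days; 158 left).
−30 → Aug 31, 1809 (end of Aug, 31 days; 128 left).
−31 → Jul 31, 1809 (end of Jul, 31 days; 97 left).
−31 → Jun 30, 1809 (end of Jun, 30 days; 66 left).
−30 → May 31, 1809 (end of May, 31 days; 36 left).
−31 → Apr 30, 1809 (end of Apr, 30 days; 5 left).
−5 → Apr 25, 1809.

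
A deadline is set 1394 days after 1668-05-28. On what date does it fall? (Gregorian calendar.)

March 22, 1672

+365 (one year) → May 28, 1669 (1029 left).
+365 (one year) → May 28, 1670 (664 left).
+365 (one year) → May 28, 1671 (299 left).
May has 31 days: +4 → Jun 1, 1671 (295 left).
Jun has 30 days: +30 → Jul 1, 1671 (265 left).
Jul has 31 days: +31 → Aug 1, 1671 (234 left).
Aug has 31 days: +31 → Sep 1, 1671 (203 left).
Sep has 30 days: +30 → Oct 1, 1671 (173 left).
Oct has 31 days: +31 → Nov 1, 1671 (142 left).
Nov has 30 days: +30 → Dec 1, 1671 (112 left).
Dec has 31 days: +31 → Jan 1, 1672 (81 left).
Jan has 31 days: +31 → Feb 1, 1672 (50 left).
Feb has 29 days: +29 → Mar 1, 1672 (21 left).
+21 → Mar 22, 1672.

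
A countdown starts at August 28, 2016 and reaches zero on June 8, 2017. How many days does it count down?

Aug 28, 2016 → Sep 28, 2016: 31 days (August has 31).
Sep 28, 2016 → Oct 28, 2016: 30 days (September has 30).
Oct 28, 2016 → Nov 28, 2016: 31 days (October has 31).
Nov 28, 2016 → Dec 28, 2016: 30 days (November has 30).
Dec 28, 2016 → Jan 28, 2017: 31 days (December has 31).
Jan 28, 2017 → Feb 28, 2017: 31 days (January has 31).
Feb 28, 2017 → Mar 28, 2017: 28 days (February has 28).
Mar 28, 2017 → Apr 28, 2017: 31 days (March has 31).
Apr 28, 2017 → May 28, 2017: 30 days (April has 30).
May 28, 2017 → Jun 8, 2017: 11 days.
Total: 284 days.

284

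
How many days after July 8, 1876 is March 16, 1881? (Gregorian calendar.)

Jul 8, 1876 → Jul 8, 1877: 365 days.
Jul 8, 1877 → Jul 8, 1878: 365 days.
Jul 8, 1878 → Jul 8, 1879: 365 days.
Jul 8, 1879 → Jul 8, 1880: 366 days (Feb 29, 1880 is in that span).
Jul 8, 1880 → Aug 8, 1880: 31 days (July has 31).
Aug 8, 1880 → Sep 8, 1880: 31 days (August has 31).
Sep 8, 1880 → Oct 8, 1880: 30 days (September has 30).
Oct 8, 1880 → Nov 8, 1880: 31 days (October has 31).
Nov 8, 1880 → Dec 8, 1880: 30 days (November has 30).
Dec 8, 1880 → Jan 8, 1881: 31 days (December has 31).
Jan 8, 1881 → Feb 8, 1881: 31 days (January has 31).
Feb 8, 1881 → Mar 8, 1881: 28 days (February has 28).
Mar 8, 1881 → Mar 16, 1881: 8 days.
Total: 1712 days.

1712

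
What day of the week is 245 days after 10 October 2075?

First find the weekday of Oct 10, 2075. Doomsday rule: the anchor day for the 2000s is Tuesday. For year 75: 75÷12 = 6 r 3, and 3÷4 = 0, so 6+3+0 = 9.
Tuesday + 9 ≡ Thursday — that's 2075's doomsday.
In October the doomsday date is Oct 10.
Oct 10 is the doomsday itself: Thursday.
245 mod 7 = 0, so 245 days after a Thursday is Thursday + 0 = Thursday.

Thursday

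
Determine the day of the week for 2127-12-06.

Saturday

Doomsday rule: the anchor day for the 2100s is Sunday. For year 27: 27÷12 = 2 r 3, and 3÷4 = 0, so 2+3+0 = 5.
Sunday + 5 ≡ Friday — that's 2127's doomsday.
In December the doomsday date is Dec 12.
Dec 6 is 6 days before Dec 12; 6 mod 7 = 6, so Friday − 6 = Saturday.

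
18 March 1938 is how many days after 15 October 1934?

Oct 15, 1934 → Oct 15, 1935: 365 days.
Oct 15, 1935 → Oct 15, 1936: 366 days (Feb 29, 1936 is in that span).
Oct 15, 1936 → Oct 15, 1937: 365 days.
Oct 15, 1937 → Nov 15, 1937: 31 days (October has 31).
Nov 15, 1937 → Dec 15, 1937: 30 days (November has 30).
Dec 15, 1937 → Jan 15, 1938: 31 days (December has 31).
Jan 15, 1938 → Feb 15, 1938: 31 days (January has 31).
Feb 15, 1938 → Mar 15, 1938: 28 days (February has 28).
Mar 15, 1938 → Mar 18, 1938: 3 days.
Total: 1250 days.

1250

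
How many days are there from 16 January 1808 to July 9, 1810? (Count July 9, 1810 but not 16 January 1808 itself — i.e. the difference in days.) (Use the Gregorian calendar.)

905

Jan 16, 1808 → Jan 16, 1809: 366 days (Feb 29, 1808 is in that span).
Jan 16, 1809 → Jan 16, 1810: 365 days.
Jan 16, 1810 → Feb 16, 1810: 31 days (January has 31).
Feb 16, 1810 → Mar 16, 1810: 28 days (February has 28).
Mar 16, 1810 → Apr 16, 1810: 31 days (March has 31).
Apr 16, 1810 → May 16, 1810: 30 days (April has 30).
May 16, 1810 → Jun 16, 1810: 31 days (May has 31).
Jun 16, 1810 → Jul 9, 1810: 23 days.
Total: 905 days.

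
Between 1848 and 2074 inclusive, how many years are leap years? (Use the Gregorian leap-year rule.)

56

Multiples of 4 in [1848,2074]: 57.
Of those, multiples of 100: 2 (not leap unless ÷400).
Multiples of 400: 1.
Leap years = 57 − 2 + 1 = 56.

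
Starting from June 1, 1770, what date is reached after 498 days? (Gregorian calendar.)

+365 (one year) → Jun 1, 1771 (133 left).
Jun has 30 days: +30 → Jul 1, 1771 (103 left).
Jul has 31 days: +31 → Aug 1, 1771 (72 left).
Aug has 31 days: +31 → Sep 1, 1771 (41 left).
Sep has 30 days: +30 → Oct 1, 1771 (11 left).
+11 → Oct 12, 1771.

October 12, 1771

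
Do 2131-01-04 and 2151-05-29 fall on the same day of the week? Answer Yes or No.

No

From Jan 4, 2131 to May 29, 2151 is 7450 days.
7450 mod 7 = 2, so they are different weekdays.
(Jan 4, 2131 is a Thursday; May 29, 2151 is a Saturday.)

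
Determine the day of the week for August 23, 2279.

Saturday

Doomsday rule: the anchor day for the 2200s is Friday. For year 79: 79÷12 = 6 r 7, and 7÷4 = 1, so 6+7+1 = 14.
Friday + 14 ≡ Friday — that's 2279's doomsday.
In August the doomsday date is Aug 8.
Aug 23 is 15 days after Aug 8; 15 mod 7 = 1, so Friday + 1 = Saturday.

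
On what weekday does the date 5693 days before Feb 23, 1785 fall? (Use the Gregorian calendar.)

Monday

First find the weekday of Feb 23, 1785. Doomsday rule: the anchor day for the 1700s is Sunday. For year 85: 85÷12 = 7 r 1, and 1÷4 = 0, so 7+1+0 = 8.
Sunday + 8 ≡ Monday — that's 1785's doomsday.
In February the doomsday date is Feb 28 (1785 is not a leap year).
Feb 23 is 5 days before Feb 28; 5 mod 7 = 5, so Monday − 5 = Wednesday.
5693 mod 7 = 2, so 5693 days before a Wednesday is Wednesday − 2 = Monday.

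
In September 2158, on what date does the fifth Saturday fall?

September 30, 2158

September 1, 2158 is a Friday.
The first Saturday is therefore September 2 (1 days later).
The fifth Saturday is 2 + 4×7 = September 30.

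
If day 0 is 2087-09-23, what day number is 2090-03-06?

895

Sep 23, 2087 → Sep 23, 2088: 366 days (Feb 29, 2088 is in that span).
Sep 23, 2088 → Sep 23, 2089: 365 days.
Sep 23, 2089 → Oct 23, 2089: 30 days (September has 30).
Oct 23, 2089 → Nov 23, 2089: 31 days (October has 31).
Nov 23, 2089 → Dec 23, 2089: 30 days (November has 30).
Dec 23, 2089 → Jan 23, 2090: 31 days (December has 31).
Jan 23, 2090 → Feb 23, 2090: 31 days (January has 31).
Feb 23, 2090 → Mar 6, 2090: 11 days.
Total: 895 days.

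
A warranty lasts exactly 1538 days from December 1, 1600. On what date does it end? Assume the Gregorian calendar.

February 16, 1605

+365 (one year) → Dec 1, 1601 (1173 left).
+365 (one year) → Dec 1, 1602 (808 left).
+365 (one year) → Dec 1, 1603 (443 left).
+366 (one year; includes Feb 29, 1604) → Dec 1, 1604 (77 left).
Dec has 31 days: +31 → Jan 1, 1605 (46 left).
Jan has 31 days: +31 → Feb 1, 1605 (15 left).
+15 → Feb 16, 1605.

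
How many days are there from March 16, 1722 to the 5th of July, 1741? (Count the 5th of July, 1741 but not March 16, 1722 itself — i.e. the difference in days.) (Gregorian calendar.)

Mar 16, 1722 → Mar 16, 1723: 365 days.
Mar 16, 1723 → Mar 16, 1724: 366 days (Feb 29, 1724 is in that span).
Mar 16, 1724 → Mar 16, 1725: 365 days.
Mar 16, 1725 → Mar 16, 1726: 365 days.
Mar 16, 1726 → Mar 16, 1727: 365 days.
Mar 16, 1727 → Mar 16, 1728: 366 days (Feb 29, 1728 is in that span).
Mar 16, 1728 → Mar 16, 1729: 365 days.
Mar 16, 1729 → Mar 16, 1730: 365 days.
Mar 16, 1730 → Mar 16, 1731: 365 days.
Mar 16, 1731 → Mar 16, 1732: 366 days (Feb 29, 1732 is in that span).
Mar 16, 1732 → Mar 16, 1733: 365 days.
Mar 16, 1733 → Mar 16, 1734: 365 days.
Mar 16, 1734 → Mar 16, 1735: 365 days.
Mar 16, 1735 → Mar 16, 1736: 366 days (Feb 29, 1736 is in that span).
Mar 16, 1736 → Mar 16, 1737: 365 days.
Mar 16, 1737 → Mar 16, 1738: 365 days.
Mar 16, 1738 → Mar 16, 1739: 365 days.
Mar 16, 1739 → Mar 16, 1740: 366 days (Feb 29, 1740 is in that span).
Mar 16, 1740 → Mar 16, 1741: 365 days.
Mar 16, 1741 → Apr 16, 1741: 31 days (March has 31).
Apr 16, 1741 → May 16, 1741: 30 days (April has 30).
May 16, 1741 → Jun 16, 1741: 31 days (May has 31).
Jun 16, 1741 → Jul 5, 1741: 19 days.
Total: 7051 days.

7051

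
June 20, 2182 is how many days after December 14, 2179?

919

Dec 14, 2179 → Dec 14, 2180: 366 days (Feb 29, 2180 is in that span).
Dec 14, 2180 → Dec 14, 2181: 365 days.
Dec 14, 2181 → Jan 14, 2182: 31 days (December has 31).
Jan 14, 2182 → Feb 14, 2182: 31 days (January has 31).
Feb 14, 2182 → Mar 14, 2182: 28 days (February has 28).
Mar 14, 2182 → Apr 14, 2182: 31 days (March has 31).
Apr 14, 2182 → May 14, 2182: 30 days (April has 30).
May 14, 2182 → Jun 14, 2182: 31 days (May has 31).
Jun 14, 2182 → Jun 20, 2182: 6 days.
Total: 919 days.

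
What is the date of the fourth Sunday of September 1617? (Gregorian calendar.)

September 24, 1617

September 1, 1617 is a Friday.
The first Sunday is therefore September 3 (2 days later).
The fourth Sunday is 3 + 3×7 = September 24.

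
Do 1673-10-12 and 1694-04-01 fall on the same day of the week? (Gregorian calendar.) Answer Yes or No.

From Oct 12, 1673 to Apr 1, 1694 is 7476 days.
7476 mod 7 = 0, so they are the same weekday.
(Oct 12, 1673 is a Thursday; Apr 1, 1694 is a Thursday.)

Yes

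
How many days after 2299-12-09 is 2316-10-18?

Dec 9, 2299 → Dec 9, 2300: 365 days.
Dec 9, 2300 → Dec 9, 2301: 365 days.
Dec 9, 2301 → Dec 9, 2302: 365 days.
Dec 9, 2302 → Dec 9, 2303: 365 days.
Dec 9, 2303 → Dec 9, 2304: 366 days (Feb 29, 2304 is in that span).
Dec 9, 2304 → Dec 9, 2305: 365 days.
Dec 9, 2305 → Dec 9, 2306: 365 days.
Dec 9, 2306 → Dec 9, 2307: 365 days.
Dec 9, 2307 → Dec 9, 2308: 366 days (Feb 29, 2308 is in that span).
Dec 9, 2308 → Dec 9, 2309: 365 days.
Dec 9, 2309 → Dec 9, 2310: 365 days.
Dec 9, 2310 → Dec 9, 2311: 365 days.
Dec 9, 2311 → Dec 9, 2312: 366 days (Feb 29, 2312 is in that span).
Dec 9, 2312 → Dec 9, 2313: 365 days.
Dec 9, 2313 → Dec 9, 2314: 365 days.
Dec 9, 2314 → Dec 9, 2315: 365 days.
Dec 9, 2315 → Jan 9, 2316: 31 days (December has 31).
Jan 9, 2316 → Feb 9, 2316: 31 days (January has 31).
Feb 9, 2316 → Mar 9, 2316: 29 days (February has 29).
Mar 9, 2316 → Apr 9, 2316: 31 days (March has 31).
Apr 9, 2316 → May 9, 2316: 30 days (April has 30).
May 9, 2316 → Jun 9, 2316: 31 days (May has 31).
Jun 9, 2316 → Jul 9, 2316: 30 days (June has 30).
Jul 9, 2316 → Aug 9, 2316: 31 days (July has 31).
Aug 9, 2316 → Sep 9, 2316: 31 days (August has 31).
Sep 9, 2316 → Oct 9, 2316: 30 days (September has 30).
Oct 9, 2316 → Oct 18, 2316: 9 days.
Total: 6157 days.

6157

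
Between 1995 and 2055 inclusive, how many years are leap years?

Multiples of 4 in [1995,2055]: 15.
Of those, multiples of 100: 1 (not leap unless ÷400).
Multiples of 400: 1.
Leap years = 15 − 1 + 1 = 15.

15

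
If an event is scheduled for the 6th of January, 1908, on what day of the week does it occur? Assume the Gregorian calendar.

Monday

Doomsday rule: the anchor day for the 1900s is Wednesday. For year 08: 8÷12 = 0 r 8, and 8÷4 = 2, so 0+8+2 = 10.
Wednesday + 10 ≡ Saturday — that's 1908's doomsday.
In January the doomsday date is Jan 4 (1908 is a leap year (divisible by 4)).
Jan 6 is 2 days after Jan 4; 2 mod 7 = 2, so Saturday + 2 = Monday.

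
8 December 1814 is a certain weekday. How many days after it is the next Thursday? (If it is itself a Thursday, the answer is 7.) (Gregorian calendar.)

Dec 8, 1814 is a Thursday.
From Thursday to the next Thursday is 7 days.

7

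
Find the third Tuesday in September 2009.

September 15, 2009

September 1, 2009 is a Tuesday.
The first Tuesday is therefore September 1 (same day).
The third Tuesday is 1 + 2×7 = September 15.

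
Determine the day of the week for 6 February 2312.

Tuesday

Doomsday rule: the anchor day for the 2300s is Wednesday. For year 12: 12÷12 = 1 r 0, and 0÷4 = 0, so 1+0+0 = 1.
Wednesday + 1 ≡ Thursday — that's 2312's doomsday.
In February the doomsday date is Feb 29 (2312 is a leap year (divisible by 4)).
Feb 6 is 23 days before Feb 29; 23 mod 7 = 2, so Thursday − 2 = Tuesday.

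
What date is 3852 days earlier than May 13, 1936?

October 26, 1925

−366 (one year; includes Feb 29, 1936) → May 13, 1935 (3486 left).
−365 (one year) → May 13, 1934 (3121 left).
−365 (one year) → May 13, 1933 (2756 left).
−365 (one year) → May 13, 1932 (2391 left).
−366 (one year; includes Feb 29, 1932) → May 13, 1931 (2025 left).
−365 (one year) → May 13, 1930 (1660 left).
−365 (one year) → May 13, 1929 (1295 left).
−365 (one year) → May 13, 1928 (930 left).
−366 (one year; includes Feb 29, 1928) → May 13, 1927 (564 left).
−365 (one year) → May 13, 1926 (199 left).
−13 → Apr 30, 1926 (end of Apr, 30 days; 186 left).
−30 → Mar 31, 1926 (end of Mar, 31 days; 156 left).
−31 → Feb 28, 1926 (end of Feb, 28 days; 125 left).
−28 → Jan 31, 1926 (end of Jan, 31 days; 97 left).
−31 → Dec 31, 1925 (end of Dec, 31 days; 66 left).
−31 → Nov 30, 1925 (end of Nov, 30 days; 35 left).
−30 → Oct 31, 1925 (end of Oct, 31 days; 5 left).
−5 → Oct 26, 1925.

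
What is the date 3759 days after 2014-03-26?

July 10, 2024

+365 (one year) → Mar 26, 2015 (3394 left).
+366 (one year; includes Feb 29, 2016) → Mar 26, 2016 (3028 left).
+365 (one year) → Mar 26, 2017 (2663 left).
+365 (one year) → Mar 26, 2018 (2298 left).
+365 (one year) → Mar 26, 2019 (1933 left).
+366 (one year; includes Feb 29, 2020) → Mar 26, 2020 (1567 left).
+365 (one year) → Mar 26, 2021 (1202 left).
+365 (one year) → Mar 26, 2022 (837 left).
+365 (one year) → Mar 26, 2023 (472 left).
+366 (one year; includes Feb 29, 2024) → Mar 26, 2024 (106 left).
Mar has 31 days: +6 → Apr 1, 2024 (100 left).
Apr has 30 days: +30 → May 1, 2024 (70 left).
May has 31 days: +31 → Jun 1, 2024 (39 left).
Jun has 30 days: +30 → Jul 1, 2024 (9 left).
+9 → Jul 10, 2024.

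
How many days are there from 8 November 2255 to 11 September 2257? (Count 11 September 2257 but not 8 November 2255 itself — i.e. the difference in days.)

Nov 8, 2255 → Nov 8, 2256: 366 days (Feb 29, 2256 is in that span).
Nov 8, 2256 → Dec 8, 2256: 30 days (November has 30).
Dec 8, 2256 → Jan 8, 2257: 31 days (December has 31).
Jan 8, 2257 → Feb 8, 2257: 31 days (January has 31).
Feb 8, 2257 → Mar 8, 2257: 28 days (February has 28).
Mar 8, 2257 → Apr 8, 2257: 31 days (March has 31).
Apr 8, 2257 → May 8, 2257: 30 days (April has 30).
May 8, 2257 → Jun 8, 2257: 31 days (May has 31).
Jun 8, 2257 → Jul 8, 2257: 30 days (June has 30).
Jul 8, 2257 → Aug 8, 2257: 31 days (July has 31).
Aug 8, 2257 → Sep 8, 2257: 31 days (August has 31).
Sep 8, 2257 → Sep 11, 2257: 3 days.
Total: 673 days.

673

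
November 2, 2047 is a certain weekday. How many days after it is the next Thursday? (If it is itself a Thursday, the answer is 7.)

5

Nov 2, 2047 is a Saturday.
From Saturday to the next Thursday is 5 days.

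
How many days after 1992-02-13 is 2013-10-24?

7924

Feb 13, 1992 → Feb 13, 1993: 366 days (Feb 29, 1992 is in that span).
Feb 13, 1993 → Feb 13, 1994: 365 days.
Feb 13, 1994 → Feb 13, 1995: 365 days.
Feb 13, 1995 → Feb 13, 1996: 365 days.
Feb 13, 1996 → Feb 13, 1997: 366 days (Feb 29, 1996 is in that span).
Feb 13, 1997 → Feb 13, 1998: 365 days.
Feb 13, 1998 → Feb 13, 1999: 365 days.
Feb 13, 1999 → Feb 13, 2000: 365 days.
Feb 13, 2000 → Feb 13, 2001: 366 days (Feb 29, 2000 is in that span).
Feb 13, 2001 → Feb 13, 2002: 365 days.
Feb 13, 2002 → Feb 13, 2003: 365 days.
Feb 13, 2003 → Feb 13, 2004: 365 days.
Feb 13, 2004 → Feb 13, 2005: 366 days (Feb 29, 2004 is in that span).
Feb 13, 2005 → Feb 13, 2006: 365 days.
Feb 13, 2006 → Feb 13, 2007: 365 days.
Feb 13, 2007 → Feb 13, 2008: 365 days.
Feb 13, 2008 → Feb 13, 2009: 366 days (Feb 29, 2008 is in that span).
Feb 13, 2009 → Feb 13, 2010: 365 days.
Feb 13, 2010 → Feb 13, 2011: 365 days.
Feb 13, 2011 → Feb 13, 2012: 365 days.
Feb 13, 2012 → Feb 13, 2013: 366 days (Feb 29, 2012 is in that span).
Feb 13, 2013 → Mar 13, 2013: 28 days (February has 28).
Mar 13, 2013 → Apr 13, 2013: 31 days (March has 31).
Apr 13, 2013 → May 13, 2013: 30 days (April has 30).
May 13, 2013 → Jun 13, 2013: 31 days (May has 31).
Jun 13, 2013 → Jul 13, 2013: 30 days (June has 30).
Jul 13, 2013 → Aug 13, 2013: 31 days (July has 31).
Aug 13, 2013 → Sep 13, 2013: 31 days (August has 31).
Sep 13, 2013 → Oct 13, 2013: 30 days (September has 30).
Oct 13, 2013 → Oct 24, 2013: 11 days.
Total: 7924 days.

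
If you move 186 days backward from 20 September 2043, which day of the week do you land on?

Wednesday

Sep 20, 2043 is a Sunday.
186 mod 7 = 4, so 186 days before a Sunday is Sunday − 4 = Wednesday.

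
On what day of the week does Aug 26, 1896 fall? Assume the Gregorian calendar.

Wednesday

Doomsday rule: the anchor day for the 1800s is Friday. For year 96: 96÷12 = 8 r 0, and 0÷4 = 0, so 8+0+0 = 8.
Friday + 8 ≡ Saturday — that's 1896's doomsday.
In August the doomsday date is Aug 8.
Aug 26 is 18 days after Aug 8; 18 mod 7 = 4, so Saturday + 4 = Wednesday.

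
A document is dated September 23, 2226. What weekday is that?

Saturday

Doomsday rule: the anchor day for the 2200s is Friday. For year 26: 26÷12 = 2 r 2, and 2÷4 = 0, so 2+2+0 = 4.
Friday + 4 ≡ Tuesday — that's 2226's doomsday.
In September the doomsday date is Sep 5.
Sep 23 is 18 days after Sep 5; 18 mod 7 = 4, so Tuesday + 4 = Saturday.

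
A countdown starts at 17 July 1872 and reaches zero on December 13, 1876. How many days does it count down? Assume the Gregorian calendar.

Jul 17, 1872 → Jul 17, 1873: 365 days.
Jul 17, 1873 → Jul 17, 1874: 365 days.
Jul 17, 1874 → Jul 17, 1875: 365 days.
Jul 17, 1875 → Jul 17, 1876: 366 days (Feb 29, 1876 is in that span).
Jul 17, 1876 → Aug 17, 1876: 31 days (July has 31).
Aug 17, 1876 → Sep 17, 1876: 31 days (August has 31).
Sep 17, 1876 → Oct 17, 1876: 30 days (September has 30).
Oct 17, 1876 → Nov 17, 1876: 31 days (October has 31).
Nov 17, 1876 → Dec 13, 1876: 26 days.
Total: 1610 days.

1610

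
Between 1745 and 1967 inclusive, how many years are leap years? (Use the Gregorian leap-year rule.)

53

Multiples of 4 in [1745,1967]: 55.
Of those, multiples of 100: 2 (not leap unless ÷400).
Multiples of 400: 0.
Leap years = 55 − 2 + 0 = 53.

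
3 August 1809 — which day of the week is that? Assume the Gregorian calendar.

January 1, 1809 is a Sunday.
Jan 1, 1809 → Feb 1, 1809: 31 days (January has 31).
Feb 1, 1809 → Mar 1, 1809: 28 days (February has 28).
Mar 1, 1809 → Apr 1, 1809: 31 days (March has 31).
Apr 1, 1809 → May 1, 1809: 30 days (April has 30).
May 1, 1809 → Jun 1, 1809: 31 days (May has 31).
Jun 1, 1809 → Jul 1, 1809: 30 days (June has 30).
Jul 1, 1809 → Aug 1, 1809: 31 days (July has 31).
Aug 1, 1809 → Aug 3, 1809: 2 days.
Total: 214 days.
214 mod 7 = 4, so Sunday + 4 = Thursday.

Thursday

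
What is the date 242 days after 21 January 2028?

September 19, 2028

Jan has 31 days: +11 → Feb 1, 2028 (231 left).
Feb has 29 days: +29 → Mar 1, 2028 (202 left).
Mar has 31 days: +31 → Apr 1, 2028 (171 left).
Apr has 30 days: +30 → May 1, 2028 (141 left).
May has 31 days: +31 → Jun 1, 2028 (110 left).
Jun has 30 days: +30 → Jul 1, 2028 (80 left).
Jul has 31 days: +31 → Aug 1, 2028 (49 left).
Aug has 31 days: +31 → Sep 1, 2028 (18 left).
+18 → Sep 19, 2028.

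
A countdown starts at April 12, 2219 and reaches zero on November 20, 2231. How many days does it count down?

Apr 12, 2219 → Apr 12, 2220: 366 days (Feb 29, 2220 is in that span).
Apr 12, 2220 → Apr 12, 2221: 365 days.
Apr 12, 2221 → Apr 12, 2222: 365 days.
Apr 12, 2222 → Apr 12, 2223: 365 days.
Apr 12, 2223 → Apr 12, 2224: 366 days (Feb 29, 2224 is in that span).
Apr 12, 2224 → Apr 12, 2225: 365 days.
Apr 12, 2225 → Apr 12, 2226: 365 days.
Apr 12, 2226 → Apr 12, 2227: 365 days.
Apr 12, 2227 → Apr 12, 2228: 366 days (Feb 29, 2228 is in that span).
Apr 12, 2228 → Apr 12, 2229: 365 days.
Apr 12, 2229 → Apr 12, 2230: 365 days.
Apr 12, 2230 → Apr 12, 2231: 365 days.
Apr 12, 2231 → May 12, 2231: 30 days (April has 30).
May 12, 2231 → Jun 12, 2231: 31 days (May has 31).
Jun 12, 2231 → Jul 12, 2231: 30 days (June has 30).
Jul 12, 2231 → Aug 12, 2231: 31 days (July has 31).
Aug 12, 2231 → Sep 12, 2231: 31 days (August has 31).
Sep 12, 2231 → Oct 12, 2231: 30 days (September has 30).
Oct 12, 2231 → Nov 12, 2231: 31 days (October has 31).
Nov 12, 2231 → Nov 20, 2231: 8 days.
Total: 4605 days.

4605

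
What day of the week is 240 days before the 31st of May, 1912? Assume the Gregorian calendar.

May 31, 1912 is a Friday.
240 mod 7 = 2, so 240 days before a Friday is Friday − 2 = Wednesday.

Wednesday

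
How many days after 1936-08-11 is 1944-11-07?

Aug 11, 1936 → Aug 11, 1937: 365 days.
Aug 11, 1937 → Aug 11, 1938: 365 days.
Aug 11, 1938 → Aug 11, 1939: 365 days.
Aug 11, 1939 → Aug 11, 1940: 366 days (Feb 29, 1940 is in that span).
Aug 11, 1940 → Aug 11, 1941: 365 days.
Aug 11, 1941 → Aug 11, 1942: 365 days.
Aug 11, 1942 → Aug 11, 1943: 365 days.
Aug 11, 1943 → Aug 11, 1944: 366 days (Feb 29, 1944 is in that span).
Aug 11, 1944 → Sep 11, 1944: 31 days (August has 31).
Sep 11, 1944 → Oct 11, 1944: 30 days (September has 30).
Oct 11, 1944 → Nov 7, 1944: 27 days.
Total: 3010 days.

3010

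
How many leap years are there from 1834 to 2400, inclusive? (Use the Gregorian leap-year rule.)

138

Multiples of 4 in [1834,2400]: 142.
Of those, multiples of 100: 6 (not leap unless ÷400).
Multiples of 400: 2.
Leap years = 142 − 6 + 2 = 138.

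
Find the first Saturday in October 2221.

October 6, 2221

October 1, 2221 is a Monday.
The first Saturday is therefore October 6 (5 days later).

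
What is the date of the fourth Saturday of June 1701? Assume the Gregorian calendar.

June 25, 1701

June 1, 1701 is a Wednesday.
The first Saturday is therefore June 4 (3 days later).
The fourth Saturday is 4 + 3×7 = June 25.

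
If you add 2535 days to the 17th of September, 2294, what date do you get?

August 27, 2301

+365 (one year) → Sep 17, 2295 (2170 left).
+366 (one year; includes Feb 29, 2296) → Sep 17, 2296 (1804 left).
+365 (one year) → Sep 17, 2297 (1439 left).
+365 (one year) → Sep 17, 2298 (1074 left).
+365 (one year) → Sep 17, 2299 (709 left).
+365 (one year) → Sep 17, 2300 (344 left).
Sep has 30 days: +14 → Oct 1, 2300 (330 left).
Oct has 31 days: +31 → Nov 1, 2300 (299 left).
Nov has 30 days: +30 → Dec 1, 2300 (269 left).
Dec has 31 days: +31 → Jan 1, 2301 (238 left).
Jan has 31 days: +31 → Feb 1, 2301 (207 left).
Feb has 28 days: +28 → Mar 1, 2301 (179 left).
Mar has 31 days: +31 → Apr 1, 2301 (148 left).
Apr has 30 days: +30 → May 1, 2301 (118 left).
May has 31 days: +31 → Jun 1, 2301 (87 left).
Jun has 30 days: +30 → Jul 1, 2301 (57 left).
Jul has 31 days: +31 → Aug 1, 2301 (26 left).
+26 → Aug 27, 2301.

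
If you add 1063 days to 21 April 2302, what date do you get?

+365 (one year) → Apr 21, 2303 (698 left).
+366 (one year; includes Feb 29, 2304) → Apr 21, 2304 (332 left).
Apr has 30 days: +10 → May 1, 2304 (322 left).
May has 31 days: +31 → Jun 1, 2304 (291 left).
Jun has 30 days: +30 → Jul 1, 2304 (261 left).
Jul has 31 days: +31 → Aug 1, 2304 (230 left).
Aug has 31 days: +31 → Sep 1, 2304 (199 left).
Sep has 30 days: +30 → Oct 1, 2304 (169 left).
Oct has 31 days: +31 → Nov 1, 2304 (138 left).
Nov has 30 days: +30 → Dec 1, 2304 (108 left).
Dec has 31 days: +31 → Jan 1, 2305 (77 left).
Jan has 31 days: +31 → Feb 1, 2305 (46 left).
Feb has 28 days: +28 → Mar 1, 2305 (18 left).
+18 → Mar 19, 2305.

March 19, 2305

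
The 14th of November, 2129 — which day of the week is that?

Monday

Doomsday rule: the anchor day for the 2100s is Sunday. For year 29: 29÷12 = 2 r 5, and 5÷4 = 1, so 2+5+1 = 8.
Sunday + 8 ≡ Monday — that's 2129's doomsday.
In November the doomsday date is Nov 7.
Nov 14 is 7 days after Nov 7; 7 mod 7 = 0, so Monday + 0 = Monday.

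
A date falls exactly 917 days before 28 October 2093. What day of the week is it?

First find the weekday of Oct 28, 2093. Doomsday rule: the anchor day for the 2000s is Tuesday. For year 93: 93÷12 = 7 r 9, and 9÷4 = 2, so 7+9+2 = 18.
Tuesday + 18 ≡ Saturday — that's 2093's doomsday.
In October the doomsday date is Oct 10.
Oct 28 is 18 days after Oct 10; 18 mod 7 = 4, so Saturday + 4 = Wednesday.
917 mod 7 = 0, so 917 days before a Wednesday is Wednesday − 0 = Wednesday.

Wednesday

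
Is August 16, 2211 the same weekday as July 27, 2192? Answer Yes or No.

Yes

From Jul 27, 2192 to Aug 16, 2211 is 6958 days.
6958 mod 7 = 0, so they are the same weekday.
(Jul 27, 2192 is a Friday; Aug 16, 2211 is a Friday.)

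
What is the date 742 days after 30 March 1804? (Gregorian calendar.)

April 11, 1806

+365 (one year) → Mar 30, 1805 (377 left).
Mar has 31 days: +2 → Apr 1, 1805 (375 left).
Apr has 30 days: +30 → May 1, 1805 (345 left).
May has 31 days: +31 → Jun 1, 1805 (314 left).
Jun has 30 days: +30 → Jul 1, 1805 (284 left).
Jul has 31 days: +31 → Aug 1, 1805 (253 left).
Aug has 31 days: +31 → Sep 1, 1805 (222 left).
Sep has 30 days: +30 → Oct 1, 1805 (192 left).
Oct has 31 days: +31 → Nov 1, 1805 (161 left).
Nov has 30 days: +30 → Dec 1, 1805 (131 left).
Dec has 31 days: +31 → Jan 1, 1806 (100 left).
Jan has 31 days: +31 → Feb 1, 1806 (69 left).
Feb has 28 days: +28 → Mar 1, 1806 (41 left).
Mar has 31 days: +31 → Apr 1, 1806 (10 left).
+10 → Apr 11, 1806.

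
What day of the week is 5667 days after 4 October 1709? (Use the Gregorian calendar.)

Tuesday

Oct 4, 1709 is a Friday.
5667 mod 7 = 4, so 5667 days after a Friday is Friday + 4 = Tuesday.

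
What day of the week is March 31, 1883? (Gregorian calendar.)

Doomsday rule: the anchor day for the 1800s is Friday. For year 83: 83÷12 = 6 r 11, and 11÷4 = 2, so 6+11+2 = 19.
Friday + 19 ≡ Wednesday — that's 1883's doomsday.
In March the doomsday date is Mar 14.
Mar 31 is 17 days after Mar 14; 17 mod 7 = 3, so Wednesday + 3 = Saturday.

Saturday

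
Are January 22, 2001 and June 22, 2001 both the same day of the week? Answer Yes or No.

No

From Jan 22, 2001 to Jun 22, 2001 is 151 days.
151 mod 7 = 4, so they are different weekdays.
(Jan 22, 2001 is a Monday; Jun 22, 2001 is a Friday.)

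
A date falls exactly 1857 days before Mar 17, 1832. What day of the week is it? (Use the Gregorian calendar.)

First find the weekday of Mar 17, 1832. Doomsday rule: the anchor day for the 1800s is Friday. For year 32: 32÷12 = 2 r 8, and 8÷4 = 2, so 2+8+2 = 12.
Friday + 12 ≡ Wednesday — that's 1832's doomsday.
In March the doomsday date is Mar 14.
Mar 17 is 3 days after Mar 14; 3 mod 7 = 3, so Wednesday + 3 = Saturday.
1857 mod 7 = 2, so 1857 days before a Saturday is Saturday − 2 = Thursday.

Thursday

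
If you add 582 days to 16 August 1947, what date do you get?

March 20, 1949

+366 (one year; includes Feb 29, 1948) → Aug 16, 1948 (216 left).
Aug has 31 days: +16 → Sep 1, 1948 (200 left).
Sep has 30 days: +30 → Oct 1, 1948 (170 left).
Oct has 31 days: +31 → Nov 1, 1948 (139 left).
Nov has 30 days: +30 → Dec 1, 1948 (109 left).
Dec has 31 days: +31 → Jan 1, 1949 (78 left).
Jan has 31 days: +31 → Feb 1, 1949 (47 left).
Feb has 28 days: +28 → Mar 1, 1949 (19 left).
+19 → Mar 20, 1949.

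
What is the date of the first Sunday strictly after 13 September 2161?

Sep 13, 2161 is a Sunday.
From Sunday to the next Sunday is 7 days.
Sep 13, 2161 + 7 = Sep 20, 2161.

September 20, 2161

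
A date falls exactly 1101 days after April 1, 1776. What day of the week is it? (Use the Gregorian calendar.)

Wednesday

First find the weekday of Apr 1, 1776. Doomsday rule: the anchor day for the 1700s is Sunday. For year 76: 76÷12 = 6 r 4, and 4÷4 = 1, so 6+4+1 = 11.
Sunday + 11 ≡ Thursday — that's 1776's doomsday.
In April the doomsday date is Apr 4.
Apr 1 is 3 days before Apr 4; 3 mod 7 = 3, so Thursday − 3 = Monday.
1101 mod 7 = 2, so 1101 days after a Monday is Monday + 2 = Wednesday.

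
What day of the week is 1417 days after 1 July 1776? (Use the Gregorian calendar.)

Thursday

Jul 1, 1776 is a Monday.
1417 mod 7 = 3, so 1417 days after a Monday is Monday + 3 = Thursday.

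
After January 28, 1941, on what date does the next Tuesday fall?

Jan 28, 1941 is a Tuesday.
From Tuesday to the next Tuesday is 7 days.
Jan 28, 1941 + 7 = Feb 4, 1941.

February 4, 1941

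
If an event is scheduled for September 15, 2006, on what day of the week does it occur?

Friday

Doomsday rule: the anchor day for the 2000s is Tuesday. For year 06: 6÷12 = 0 r 6, and 6÷4 = 1, so 0+6+1 = 7.
Tuesday + 7 ≡ Tuesday — that's 2006's doomsday.
In September the doomsday date is Sep 5.
Sep 15 is 10 days after Sep 5; 10 mod 7 = 3, so Tuesday + 3 = Friday.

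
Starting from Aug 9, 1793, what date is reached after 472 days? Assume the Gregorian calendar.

November 24, 1794

+365 (one year) → Aug 9, 1794 (107 left).
Aug has 31 days: +23 → Sep 1, 1794 (84 left).
Sep has 30 days: +30 → Oct 1, 1794 (54 left).
Oct has 31 days: +31 → Nov 1, 1794 (23 left).
+23 → Nov 24, 1794.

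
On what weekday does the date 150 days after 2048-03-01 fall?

Wednesday

Mar 1, 2048 is a Sunday.
150 mod 7 = 3, so 150 days after a Sunday is Sunday + 3 = Wednesday.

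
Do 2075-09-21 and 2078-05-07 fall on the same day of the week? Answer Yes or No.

Yes

From Sep 21, 2075 to May 7, 2078 is 959 days.
959 mod 7 = 0, so they are the same weekday.
(Sep 21, 2075 is a Saturday; May 7, 2078 is a Saturday.)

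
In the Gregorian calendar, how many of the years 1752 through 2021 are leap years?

66

Multiples of 4 in [1752,2021]: 68.
Of those, multiples of 100: 3 (not leap unless ÷400).
Multiples of 400: 1.
Leap years = 68 − 3 + 1 = 66.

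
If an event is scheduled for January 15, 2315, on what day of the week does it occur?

Friday

Doomsday rule: the anchor day for the 2300s is Wednesday. For year 15: 15÷12 = 1 r 3, and 3÷4 = 0, so 1+3+0 = 4.
Wednesday + 4 ≡ Sunday — that's 2315's doomsday.
In January the doomsday date is Jan 3 (2315 is not a leap year).
Jan 15 is 12 days after Jan 3; 12 mod 7 = 5, so Sunday + 5 = Friday.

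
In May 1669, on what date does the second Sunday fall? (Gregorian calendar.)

May 1, 1669 is a Wednesday.
The first Sunday is therefore May 5 (4 days later).
The second Sunday is 5 + 1×7 = May 12.

May 12, 1669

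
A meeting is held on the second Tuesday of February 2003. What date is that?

February 1, 2003 is a Saturday.
The first Tuesday is therefore February 4 (3 days later).
The second Tuesday is 4 + 1×7 = February 11.

February 11, 2003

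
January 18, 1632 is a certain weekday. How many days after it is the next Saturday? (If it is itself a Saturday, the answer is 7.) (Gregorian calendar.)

Jan 18, 1632 is a Sunday.
From Sunday to the next Saturday is 6 days.

6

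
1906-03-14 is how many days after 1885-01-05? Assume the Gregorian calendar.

Jan 5, 1885 → Jan 5, 1886: 365 days.
Jan 5, 1886 → Jan 5, 1887: 365 days.
Jan 5, 1887 → Jan 5, 1888: 365 days.
Jan 5, 1888 → Jan 5, 1889: 366 days (Feb 29, 1888 is in that span).
Jan 5, 1889 → Jan 5, 1890: 365 days.
Jan 5, 1890 → Jan 5, 1891: 365 days.
Jan 5, 1891 → Jan 5, 1892: 365 days.
Jan 5, 1892 → Jan 5, 1893: 366 days (Feb 29, 1892 is in that span).
Jan 5, 1893 → Jan 5, 1894: 365 days.
Jan 5, 1894 → Jan 5, 1895: 365 days.
Jan 5, 1895 → Jan 5, 1896: 365 days.
Jan 5, 1896 → Jan 5, 1897: 366 days (Feb 29, 1896 is in that span).
Jan 5, 1897 → Jan 5, 1898: 365 days.
Jan 5, 1898 → Jan 5, 1899: 365 days.
Jan 5, 1899 → Jan 5, 1900: 365 days.
Jan 5, 1900 → Jan 5, 1901: 365 days.
Jan 5, 1901 → Jan 5, 1902: 365 days.
Jan 5, 1902 → Jan 5, 1903: 365 days.
Jan 5, 1903 → Jan 5, 1904: 365 days.
Jan 5, 1904 → Jan 5, 1905: 366 days (Feb 29, 1904 is in that span).
Jan 5, 1905 → Jan 5, 1906: 365 days.
Jan 5, 1906 → Feb 5, 1906: 31 days (January has 31).
Feb 5, 1906 → Mar 5, 1906: 28 days (February has 28).
Mar 5, 1906 → Mar 14, 1906: 9 days.
Total: 7737 days.

7737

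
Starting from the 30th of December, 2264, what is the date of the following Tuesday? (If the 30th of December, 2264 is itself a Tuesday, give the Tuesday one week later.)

Dec 30, 2264 is a Friday.
From Friday to the next Tuesday is 4 days.
Dec 30, 2264 + 4 = Jan 3, 2265.

January 3, 2265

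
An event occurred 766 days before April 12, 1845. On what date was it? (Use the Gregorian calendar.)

−365 (one year) → Apr 12, 1844 (401 left).
−366 (one year; includes Feb 29, 1844) → Apr 12, 1843 (35 left).
−12 → Mar 31, 1843 (end of Mar, 31 days; 23 left).
−23 → Mar 8, 1843.

March 8, 1843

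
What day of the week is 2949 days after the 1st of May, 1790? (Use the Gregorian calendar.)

May 1, 1790 is a Saturday.
2949 mod 7 = 2, so 2949 days after a Saturday is Saturday + 2 = Monday.

Monday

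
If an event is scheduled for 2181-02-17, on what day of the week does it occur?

Saturday

Doomsday rule: the anchor day for the 2100s is Sunday. For year 81: 81÷12 = 6 r 9, and 9÷4 = 2, so 6+9+2 = 17.
Sunday + 17 ≡ Wednesday — that's 2181's doomsday.
In February the doomsday date is Feb 28 (2181 is not a leap year).
Feb 17 is 11 days before Feb 28; 11 mod 7 = 4, so Wednesday − 4 = Saturday.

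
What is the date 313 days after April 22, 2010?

Apr has 30 days: +9 → May 1, 2010 (304 left).
May has 31 days: +31 → Jun 1, 2010 (273 left).
Jun has 30 days: +30 → Jul 1, 2010 (243 left).
Jul has 31 days: +31 → Aug 1, 2010 (212 left).
Aug has 31 days: +31 → Sep 1, 2010 (181 left).
Sep has 30 days: +30 → Oct 1, 2010 (151 left).
Oct has 31 days: +31 → Nov 1, 2010 (120 left).
Nov has 30 days: +30 → Dec 1, 2010 (90 left).
Dec has 31 days: +31 → Jan 1, 2011 (59 left).
Jan has 31 days: +31 → Feb 1, 2011 (28 left).
Feb has 28 days: +28 → Mar 1, 2011 (0 left).

March 1, 2011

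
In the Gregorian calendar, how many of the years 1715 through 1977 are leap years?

Multiples of 4 in [1715,1977]: 66.
Of those, multiples of 100: 2 (not leap unless ÷400).
Multiples of 400: 0.
Leap years = 66 − 2 + 0 = 64.

64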